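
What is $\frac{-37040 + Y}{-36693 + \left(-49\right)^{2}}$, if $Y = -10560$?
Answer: $\frac{11900}{8573} \approx 1.3881$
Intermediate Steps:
$\frac{-37040 + Y}{-36693 + \left(-49\right)^{2}} = \frac{-37040 - 10560}{-36693 + \left(-49\right)^{2}} = - \frac{47600}{-36693 + 2401} = - \frac{47600}{-34292} = \left(-47600\right) \left(- \frac{1}{34292}\right) = \frac{11900}{8573}$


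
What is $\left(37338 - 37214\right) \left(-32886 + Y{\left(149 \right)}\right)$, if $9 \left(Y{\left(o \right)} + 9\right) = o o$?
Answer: $- \frac{33957896}{9} \approx -3.7731 \cdot 10^{6}$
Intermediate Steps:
$Y{\left(o \right)} = -9 + \frac{o^{2}}{9}$ ($Y{\left(o \right)} = -9 + \frac{o o}{9} = -9 + \frac{o^{2}}{9}$)
$\left(37338 - 37214\right) \left(-32886 + Y{\left(149 \right)}\right) = \left(37338 - 37214\right) \left(-32886 - \left(9 - \frac{149^{2}}{9}\right)\right) = 124 \left(-32886 + \left(-9 + \frac{1}{9} \cdot 22201\right)\right) = 124 \left(-32886 + \left(-9 + \frac{22201}{9}\right)\right) = 124 \left(-32886 + \frac{22120}{9}\right) = 124 \left(- \frac{273854}{9}\right) = - \frac{33957896}{9}$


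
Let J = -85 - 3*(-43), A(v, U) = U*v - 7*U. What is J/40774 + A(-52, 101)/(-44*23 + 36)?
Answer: 121507605/19897712 ≈ 6.1066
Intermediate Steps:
A(v, U) = -7*U + U*v
J = 44 (J = -85 + 129 = 44)
J/40774 + A(-52, 101)/(-44*23 + 36) = 44/40774 + (101*(-7 - 52))/(-44*23 + 36) = 44*(1/40774) + (101*(-59))/(-1012 + 36) = 22/20387 - 5959/(-976) = 22/20387 - 5959*(-1/976) = 22/20387 + 5959/976 = 121507605/19897712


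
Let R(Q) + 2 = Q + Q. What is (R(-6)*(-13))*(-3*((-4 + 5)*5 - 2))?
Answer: -1638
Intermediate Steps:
R(Q) = -2 + 2*Q (R(Q) = -2 + (Q + Q) = -2 + 2*Q)
(R(-6)*(-13))*(-3*((-4 + 5)*5 - 2)) = ((-2 + 2*(-6))*(-13))*(-3*((-4 + 5)*5 - 2)) = ((-2 - 12)*(-13))*(-3*(1*5 - 2)) = (-14*(-13))*(-3*(5 - 2)) = 182*(-3*3) = 182*(-9) = -1638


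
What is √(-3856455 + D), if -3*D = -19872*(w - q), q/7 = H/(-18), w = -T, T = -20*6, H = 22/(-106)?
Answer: I*√8601465983/53 ≈ 1749.9*I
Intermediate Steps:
H = -11/53 (H = 22*(-1/106) = -11/53 ≈ -0.20755)
T = -120
w = 120 (w = -1*(-120) = 120)
q = 77/954 (q = 7*(-11/53/(-18)) = 7*(-11/53*(-1/18)) = 7*(11/954) = 77/954 ≈ 0.080713)
D = 42100304/53 (D = -(-6624)*(120 - 1*77/954) = -(-6624)*(120 - 77/954) = -(-6624)*114403/954 = -⅓*(-126300912/53) = 42100304/53 ≈ 7.9435e+5)
√(-3856455 + D) = √(-3856455 + 42100304/53) = √(-162291811/53) = I*√8601465983/53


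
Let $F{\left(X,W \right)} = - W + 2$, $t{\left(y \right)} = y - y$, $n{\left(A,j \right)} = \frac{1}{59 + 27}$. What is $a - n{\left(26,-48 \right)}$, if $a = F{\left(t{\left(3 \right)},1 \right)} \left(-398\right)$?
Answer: $- \frac{34229}{86} \approx -398.01$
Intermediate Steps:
$n{\left(A,j \right)} = \frac{1}{86}$
$t{\left(y \right)} = 0$
$F{\left(X,W \right)} = 2 - W$
$a = -398$ ($a = \left(2 - 1\right) \left(-398\right) = 1 \left(-398\right) = -398$)
$a - n{\left(26,-48 \right)} = -398 - \frac{1}{86} = - \frac{34229}{86}$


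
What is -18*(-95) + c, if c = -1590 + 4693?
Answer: 4813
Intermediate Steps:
c = 3103
-18*(-95) + c = -18*(-95) + 3103 = 1710 + 3103 = 4813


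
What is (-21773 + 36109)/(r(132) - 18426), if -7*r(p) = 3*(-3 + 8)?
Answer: -100352/128997 ≈ -0.77794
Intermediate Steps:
r(p) = -15/7 (r(p) = -3*(-3 + 8)/7 = -3*5/7 = -1/7*15 = -15/7)
(-21773 + 36109)/(r(132) - 18426) = (-21773 + 36109)/(-15/7 - 18426) = 14336/(-128997/7) = 14336*(-7/128997) = -100352/128997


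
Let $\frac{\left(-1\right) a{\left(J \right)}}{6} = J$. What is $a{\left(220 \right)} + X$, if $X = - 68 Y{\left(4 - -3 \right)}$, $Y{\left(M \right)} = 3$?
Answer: $-1524$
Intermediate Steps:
$a{\left(J \right)} = - 6 J$
$X = -204$ ($X = \left(-68\right) 3 = -204$)
$a{\left(220 \right)} + X = \left(-6\right) 220 - 204 = -1320 - 204 = -1524$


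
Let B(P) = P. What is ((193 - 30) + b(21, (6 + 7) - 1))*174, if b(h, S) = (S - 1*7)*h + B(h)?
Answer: 50286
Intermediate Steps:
b(h, S) = h + h*(-7 + S) (b(h, S) = (S - 1*7)*h + h = (S - 7)*h + h = (-7 + S)*h + h = h*(-7 + S) + h = h + h*(-7 + S))
((193 - 30) + b(21, (6 + 7) - 1))*174 = ((193 - 30) + 21*(-6 + ((6 + 7) - 1)))*174 = (163 + 21*(-6 + (13 - 1)))*174 = (163 + 21*(-6 + 12))*174 = (163 + 21*6)*174 = (163 + 126)*174 = 289*174 = 50286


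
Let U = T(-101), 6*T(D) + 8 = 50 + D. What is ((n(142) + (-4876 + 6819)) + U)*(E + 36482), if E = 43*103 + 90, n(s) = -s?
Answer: 146879249/2 ≈ 7.3440e+7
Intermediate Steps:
T(D) = 7 + D/6 (T(D) = -4/3 + (50 + D)/6 = -4/3 + (25/3 + D/6) = 7 + D/6)
E = 4519 (E = 4429 + 90 = 4519)
U = -59/6 (U = 7 + (⅙)*(-101) = 7 - 101/6 = -59/6 ≈ -9.8333)
((n(142) + (-4876 + 6819)) + U)*(E + 36482) = ((-1*142 + (-4876 + 6819)) - 59/6)*(4519 + 36482) = ((-142 + 1943) - 59/6)*41001 = (1801 - 59/6)*41001 = (10747/6)*41001 = 146879249/2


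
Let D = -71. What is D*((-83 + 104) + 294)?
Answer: -22365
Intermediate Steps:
D*((-83 + 104) + 294) = -71*((-83 + 104) + 294) = -71*(21 + 294) = -71*315 = -22365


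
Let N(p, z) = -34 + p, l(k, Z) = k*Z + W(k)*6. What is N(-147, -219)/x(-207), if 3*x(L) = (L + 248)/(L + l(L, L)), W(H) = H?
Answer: -22480200/41 ≈ -5.4830e+5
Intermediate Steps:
l(k, Z) = 6*k + Z*k (l(k, Z) = k*Z + k*6 = Z*k + 6*k = 6*k + Z*k)
x(L) = (248 + L)/(3*(L + L*(6 + L))) (x(L) = ((L + 248)/(L + L*(6 + L)))/3 = ((248 + L)/(L + L*(6 + L)))/3 = (248 + L)/(3*(L + L*(6 + L))))
N(-147, -219)/x(-207) = (-34 - 147)/(((⅓)*(248 - 207)/(-207*(7 - 207)))) = -181/((⅓)*(-1/207)*41/(-200)) = -181/((⅓)*(-1/207)*(-1/200)*41) = -181/41/124200 = -181*124200/41 = -22480200/41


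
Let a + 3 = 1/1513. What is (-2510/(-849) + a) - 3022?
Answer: -3881925946/1284537 ≈ -3022.0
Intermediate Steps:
a = -4538/1513 (a = -3 + 1/1513 = -4538/1513 ≈ -2.9993)
(-2510/(-849) + a) - 3022 = (-2510/(-849) - 4538/1513) - 3022 = (-2510*(-1/849) - 4538/1513) - 3022 = (2510/849 - 4538/1513) - 3022 = -55132/1284537 - 3022 = -3881925946/1284537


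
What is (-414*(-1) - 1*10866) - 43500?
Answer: -53952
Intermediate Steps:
(-414*(-1) - 1*10866) - 43500 = (414 - 10866) - 43500 = -10452 - 43500 = -53952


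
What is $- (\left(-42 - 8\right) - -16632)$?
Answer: $-16582$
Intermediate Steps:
$- (\left(-42 - 8\right) - -16632) = - (\left(-42 - 8\right) + 16632) = - (-50 + 16632) = \left(-1\right) 16582 = -16582$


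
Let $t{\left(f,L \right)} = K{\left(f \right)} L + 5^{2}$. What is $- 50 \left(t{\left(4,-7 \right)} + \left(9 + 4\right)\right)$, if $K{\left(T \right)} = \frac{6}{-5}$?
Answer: $-2320$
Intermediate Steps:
$K{\left(T \right)} = - \frac{6}{5}$ ($K{\left(T \right)} = 6 \left(- \frac{1}{5}\right) = - \frac{6}{5}$)
$t{\left(f,L \right)} = 25 - \frac{6 L}{5}$ ($t{\left(f,L \right)} = - \frac{6 L}{5} + 5^{2} = - \frac{6 L}{5} + 25 = 25 - \frac{6 L}{5}$)
$- 50 \left(t{\left(4,-7 \right)} + \left(9 + 4\right)\right) = - 50 \left(\left(25 - - \frac{42}{5}\right) + \left(9 + 4\right)\right) = - 50 \left(\left(25 + \frac{42}{5}\right) + 13\right) = - 50 \left(\frac{167}{5} + 13\right) = \left(-50\right) \frac{232}{5} = -2320$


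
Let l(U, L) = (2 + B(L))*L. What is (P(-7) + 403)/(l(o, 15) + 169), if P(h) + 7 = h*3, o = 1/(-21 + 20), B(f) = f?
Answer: 375/424 ≈ 0.88443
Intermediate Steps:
o = -1 (o = 1/(-1) = -1)
P(h) = -7 + 3*h (P(h) = -7 + h*3 = -7 + 3*h)
l(U, L) = L*(2 + L) (l(U, L) = (2 + L)*L = L*(2 + L))
(P(-7) + 403)/(l(o, 15) + 169) = ((-7 + 3*(-7)) + 403)/(15*(2 + 15) + 169) = ((-7 - 21) + 403)/(15*17 + 169) = (-28 + 403)/(255 + 169) = 375/424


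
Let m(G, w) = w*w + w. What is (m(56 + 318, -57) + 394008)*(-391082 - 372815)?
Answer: -303419888400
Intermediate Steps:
m(G, w) = w + w² (m(G, w) = w² + w = w + w²)
(m(56 + 318, -57) + 394008)*(-391082 - 372815) = (-57*(1 - 57) + 394008)*(-391082 - 372815) = (-57*(-56) + 394008)*(-763897) = (3192 + 394008)*(-763897) = 397200*(-763897) = -303419888400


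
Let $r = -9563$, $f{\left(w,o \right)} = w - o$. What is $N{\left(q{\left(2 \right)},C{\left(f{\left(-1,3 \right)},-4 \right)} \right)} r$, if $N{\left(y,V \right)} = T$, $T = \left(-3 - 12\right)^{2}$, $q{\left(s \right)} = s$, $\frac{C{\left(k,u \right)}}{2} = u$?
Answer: $-2151675$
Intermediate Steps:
$C{\left(k,u \right)} = 2 u$
$T = 225$ ($T = \left(-3 - 12\right)^{2} = \left(-15\right)^{2} = 225$)
$N{\left(y,V \right)} = 225$
$N{\left(q{\left(2 \right)},C{\left(f{\left(-1,3 \right)},-4 \right)} \right)} r = 225 \left(-9563\right) = -2151675$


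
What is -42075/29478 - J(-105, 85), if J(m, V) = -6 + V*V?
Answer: -4173407/578 ≈ -7220.4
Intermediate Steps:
J(m, V) = -6 + V**2
-42075/29478 - J(-105, 85) = -42075/29478 - (-6 + 85**2) = -42075*1/29478 - (-6 + 7225) = -825/578 - 1*7219 = -825/578 - 7219 = -4173407/578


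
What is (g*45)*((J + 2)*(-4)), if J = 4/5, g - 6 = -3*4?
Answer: 3024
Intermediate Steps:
g = -6 (g = 6 - 3*4 = 6 - 12 = -6)
J = ⅘ (J = 4*(⅕) = ⅘ ≈ 0.80000)
(g*45)*((J + 2)*(-4)) = (-6*45)*((⅘ + 2)*(-4)) = -756*(-4) = -270*(-56/5) = 3024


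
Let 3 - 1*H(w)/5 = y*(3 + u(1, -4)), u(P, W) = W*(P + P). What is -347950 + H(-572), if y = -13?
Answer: -348260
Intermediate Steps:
u(P, W) = 2*P*W (u(P, W) = W*(2*P) = 2*P*W)
H(w) = -310 (H(w) = 15 - (-65)*(3 + 2*1*(-4)) = 15 - (-65)*(3 - 8) = 15 - (-65)*(-5) = 15 - 5*65 = 15 - 325 = -310)
-347950 + H(-572) = -347950 - 310 = -348260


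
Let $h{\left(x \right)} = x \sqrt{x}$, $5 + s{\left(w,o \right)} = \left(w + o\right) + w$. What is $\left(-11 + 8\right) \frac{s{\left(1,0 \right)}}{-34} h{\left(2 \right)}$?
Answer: $- \frac{9 \sqrt{2}}{17} \approx -0.7487$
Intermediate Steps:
$s{\left(w,o \right)} = -5 + o + 2 w$ ($s{\left(w,o \right)} = -5 + \left(\left(w + o\right) + w\right) = -5 + \left(\left(o + w\right) + w\right) = -5 + \left(o + 2 w\right) = -5 + o + 2 w$)
$h{\left(x \right)} = x^{\frac{3}{2}}$
$\left(-11 + 8\right) \frac{s{\left(1,0 \right)}}{-34} h{\left(2 \right)} = \left(-11 + 8\right) \frac{-5 + 0 + 2 \cdot 1}{-34} \cdot 2^{\frac{3}{2}} = - 3 \left(-5 + 0 + 2\right) \left(- \frac{1}{34}\right) 2 \sqrt{2} = - 3 \left(\left(-3\right) \left(- \frac{1}{34}\right)\right) 2 \sqrt{2} = \left(-3\right) \frac{3}{34} \cdot 2 \sqrt{2} = - \frac{9 \cdot 2 \sqrt{2}}{34} = - \frac{9 \sqrt{2}}{17}$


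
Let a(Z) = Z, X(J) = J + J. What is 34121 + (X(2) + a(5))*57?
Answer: 34634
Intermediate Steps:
X(J) = 2*J
34121 + (X(2) + a(5))*57 = 34121 + (2*2 + 5)*57 = 34121 + (4 + 5)*57 = 34121 + 9*57 = 34121 + 513 = 34634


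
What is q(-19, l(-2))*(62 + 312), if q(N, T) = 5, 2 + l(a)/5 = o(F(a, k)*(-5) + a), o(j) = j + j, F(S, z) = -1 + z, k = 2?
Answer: 1870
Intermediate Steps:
o(j) = 2*j
l(a) = -60 + 10*a (l(a) = -10 + 5*(2*((-1 + 2)*(-5) + a)) = -10 + 5*(2*(1*(-5) + a)) = -10 + 5*(2*(-5 + a)) = -10 + 5*(-10 + 2*a) = -10 + (-50 + 10*a) = -60 + 10*a)
q(-19, l(-2))*(62 + 312) = 5*(62 + 312) = 5*374 = 1870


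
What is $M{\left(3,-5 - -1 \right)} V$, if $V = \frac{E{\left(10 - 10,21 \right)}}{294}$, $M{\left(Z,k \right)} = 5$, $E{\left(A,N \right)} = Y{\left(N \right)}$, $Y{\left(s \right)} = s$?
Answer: $\frac{5}{14} \approx 0.35714$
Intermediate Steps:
$E{\left(A,N \right)} = N$
$V = \frac{1}{14}$ ($V = \frac{21}{294} = 21 \cdot \frac{1}{294} = \frac{1}{14} \approx 0.071429$)
$M{\left(3,-5 - -1 \right)} V = 5 \cdot \frac{1}{14} = \frac{5}{14}$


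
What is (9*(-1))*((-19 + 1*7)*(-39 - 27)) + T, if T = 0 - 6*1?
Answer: -7134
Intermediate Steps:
T = -6 (T = 0 - 6 = -6)
(9*(-1))*((-19 + 1*7)*(-39 - 27)) + T = (9*(-1))*((-19 + 1*7)*(-39 - 27)) - 6 = -9*(-19 + 7)*(-66) - 6 = -(-108)*(-66) - 6 = -9*792 - 6 = -7128 - 6 = -7134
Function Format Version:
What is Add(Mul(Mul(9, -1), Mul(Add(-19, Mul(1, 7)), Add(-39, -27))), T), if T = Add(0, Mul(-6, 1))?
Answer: -7134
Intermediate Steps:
T = -6 (T = Add(0, -6) = -6)
Add(Mul(Mul(9, -1), Mul(Add(-19, Mul(1, 7)), Add(-39, -27))), T) = Add(Mul(Mul(9, -1), Mul(Add(-19, Mul(1, 7)), Add(-39, -27))), -6) = Add(Mul(-9, Mul(Add(-19, 7), -66)), -6) = Add(Mul(-9, Mul(-12, -66)), -6) = Add(Mul(-9, 792), -6) = Add(-7128, -6) = -7134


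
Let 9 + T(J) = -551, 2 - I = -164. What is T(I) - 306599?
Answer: -307159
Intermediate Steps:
I = 166 (I = 2 - 1*(-164) = 2 + 164 = 166)
T(J) = -560 (T(J) = -9 - 551 = -560)
T(I) - 306599 = -560 - 306599 = -307159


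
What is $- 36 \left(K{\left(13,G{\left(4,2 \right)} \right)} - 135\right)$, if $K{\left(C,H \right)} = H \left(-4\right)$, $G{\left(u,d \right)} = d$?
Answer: $5148$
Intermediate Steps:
$K{\left(C,H \right)} = - 4 H$
$- 36 \left(K{\left(13,G{\left(4,2 \right)} \right)} - 135\right) = - 36 \left(\left(-4\right) 2 - 135\right) = - 36 \left(-8 - 135\right) = \left(-36\right) \left(-143\right) = 5148$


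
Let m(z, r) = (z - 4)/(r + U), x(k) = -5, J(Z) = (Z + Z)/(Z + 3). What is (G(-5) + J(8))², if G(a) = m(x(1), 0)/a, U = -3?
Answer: 2209/3025 ≈ 0.73025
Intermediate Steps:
J(Z) = 2*Z/(3 + Z) (J(Z) = (2*Z)/(3 + Z) = 2*Z/(3 + Z))
m(z, r) = (-4 + z)/(-3 + r) (m(z, r) = (z - 4)/(r - 3) = (-4 + z)/(-3 + r))
G(a) = 3/a (G(a) = ((-4 - 5)/(-3 + 0))/a = (-9/(-3))/a = (-⅓*(-9))/a = 3/a)
(G(-5) + J(8))² = (3/(-5) + 2*8/(3 + 8))² = (3*(-⅕) + 2*8/11)² = (-⅗ + 2*8*(1/11))² = (-⅗ + 16/11)² = (47/55)² = 2209/3025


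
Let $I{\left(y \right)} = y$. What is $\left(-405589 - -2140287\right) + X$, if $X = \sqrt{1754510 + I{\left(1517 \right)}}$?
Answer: $1734698 + \sqrt{1756027} \approx 1.736 \cdot 10^{6}$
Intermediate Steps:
$X = \sqrt{1756027}$ ($X = \sqrt{1754510 + 1517} = \sqrt{1756027} \approx 1325.2$)
$\left(-405589 - -2140287\right) + X = \left(-405589 - -2140287\right) + \sqrt{1756027} = \left(-405589 + 2140287\right) + \sqrt{1756027} = 1734698 + \sqrt{1756027}$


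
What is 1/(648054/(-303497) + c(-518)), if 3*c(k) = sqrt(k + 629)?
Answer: 590047334514/2148163912585 + 92110429009*sqrt(111)/2148163912585 ≈ 0.72643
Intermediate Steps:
c(k) = sqrt(629 + k)/3 (c(k) = sqrt(k + 629)/3 = sqrt(629 + k)/3)
1/(648054/(-303497) + c(-518)) = 1/(648054/(-303497) + sqrt(629 - 518)/3) = 1/(648054*(-1/303497) + sqrt(111)/3) = 1/(-648054/303497 + sqrt(111)/3)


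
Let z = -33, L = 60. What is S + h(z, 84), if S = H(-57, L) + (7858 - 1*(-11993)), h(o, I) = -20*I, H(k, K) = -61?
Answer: 18110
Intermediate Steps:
S = 19790 (S = -61 + (7858 - 1*(-11993)) = -61 + (7858 + 11993) = -61 + 19851 = 19790)
S + h(z, 84) = 19790 - 20*84 = 19790 - 1680 = 18110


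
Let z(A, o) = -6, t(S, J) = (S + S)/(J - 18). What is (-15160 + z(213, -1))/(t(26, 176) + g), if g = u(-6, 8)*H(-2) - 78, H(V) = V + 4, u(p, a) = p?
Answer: 599057/3542 ≈ 169.13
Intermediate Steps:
t(S, J) = 2*S/(-18 + J) (t(S, J) = (2*S)/(-18 + J) = 2*S/(-18 + J))
H(V) = 4 + V
g = -90 (g = -6*(4 - 2) - 78 = -6*2 - 78 = -12 - 78 = -90)
(-15160 + z(213, -1))/(t(26, 176) + g) = (-15160 - 6)/(2*26/(-18 + 176) - 90) = -15166/(2*26/158 - 90) = -15166/(2*26*(1/158) - 90) = -15166/(26/79 - 90) = -15166/(-7084/79) = -15166*(-79/7084) = 599057/3542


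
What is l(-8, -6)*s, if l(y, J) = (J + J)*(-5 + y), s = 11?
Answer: 1716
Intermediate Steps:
l(y, J) = 2*J*(-5 + y) (l(y, J) = (2*J)*(-5 + y) = 2*J*(-5 + y))
l(-8, -6)*s = (2*(-6)*(-5 - 8))*11 = (2*(-6)*(-13))*11 = 156*11 = 1716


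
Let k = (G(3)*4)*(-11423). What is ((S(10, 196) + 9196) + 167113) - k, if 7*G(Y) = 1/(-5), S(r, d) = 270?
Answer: 6134573/35 ≈ 1.7527e+5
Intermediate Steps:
G(Y) = -1/35 (G(Y) = (⅐)/(-5) = (⅐)*(-⅕) = -1/35)
k = 45692/35 (k = -1/35*4*(-11423) = -4/35*(-11423) = 45692/35 ≈ 1305.5)
((S(10, 196) + 9196) + 167113) - k = ((270 + 9196) + 167113) - 1*45692/35 = (9466 + 167113) - 45692/35 = 176579 - 45692/35 = 6134573/35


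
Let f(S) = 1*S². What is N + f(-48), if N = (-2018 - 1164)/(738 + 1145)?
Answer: 4335250/1883 ≈ 2302.3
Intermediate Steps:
f(S) = S²
N = -3182/1883 ≈ -1.6899
N + f(-48) = -3182/1883 + (-48)² = -3182/1883 + 2304 = 4335250/1883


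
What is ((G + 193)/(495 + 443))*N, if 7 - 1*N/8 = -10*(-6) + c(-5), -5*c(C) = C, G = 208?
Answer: -86616/469 ≈ -184.68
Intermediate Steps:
c(C) = -C/5
N = -432 (N = 56 - 8*(-10*(-6) - 1/5*(-5)) = 56 - 8*(60 + 1) = 56 - 8*61 = 56 - 488 = -432)
((G + 193)/(495 + 443))*N = ((208 + 193)/(495 + 443))*(-432) = (401/938)*(-432) = -86616/469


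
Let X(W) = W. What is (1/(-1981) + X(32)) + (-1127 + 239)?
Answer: -1695737/1981 ≈ -856.00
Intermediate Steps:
(1/(-1981) + X(32)) + (-1127 + 239) = (1/(-1981) + 32) + (-1127 + 239) = (-1/1981 + 32) - 888 = 63391/1981 - 888 = -1695737/1981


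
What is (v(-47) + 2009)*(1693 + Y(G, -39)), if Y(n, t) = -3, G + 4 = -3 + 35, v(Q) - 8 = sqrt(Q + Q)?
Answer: 3408730 + 1690*I*sqrt(94) ≈ 3.4087e+6 + 16385.0*I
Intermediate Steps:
v(Q) = 8 + sqrt(2)*sqrt(Q) (v(Q) = 8 + sqrt(Q + Q) = 8 + sqrt(2*Q) = 8 + sqrt(2)*sqrt(Q))
G = 28 (G = -4 + (-3 + 35) = -4 + 32 = 28)
(v(-47) + 2009)*(1693 + Y(G, -39)) = ((8 + sqrt(2)*sqrt(-47)) + 2009)*(1693 - 3) = ((8 + sqrt(2)*(I*sqrt(47))) + 2009)*1690 = ((8 + I*sqrt(94)) + 2009)*1690 = (2017 + I*sqrt(94))*1690 = 3408730 + 1690*I*sqrt(94)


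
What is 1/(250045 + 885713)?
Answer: 1/1135758 ≈ 8.8047e-7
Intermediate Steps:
1/(250045 + 885713) = 1/1135758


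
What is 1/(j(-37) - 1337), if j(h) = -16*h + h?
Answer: -1/782 ≈ -0.0012788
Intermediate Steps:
j(h) = -15*h
1/(j(-37) - 1337) = 1/(-15*(-37) - 1337) = 1/(555 - 1337) = 1/(-782) = -1/782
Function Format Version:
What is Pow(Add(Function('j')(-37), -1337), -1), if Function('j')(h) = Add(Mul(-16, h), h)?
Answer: Rational(-1, 782) ≈ -0.0012788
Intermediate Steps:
Function('j')(h) = Mul(-15, h)
Pow(Add(Function('j')(-37), -1337), -1) = Pow(Add(Mul(-15, -37), -1337), -1) = Pow(Add(555, -1337), -1) = Pow(-782, -1) = Rational(-1, 782)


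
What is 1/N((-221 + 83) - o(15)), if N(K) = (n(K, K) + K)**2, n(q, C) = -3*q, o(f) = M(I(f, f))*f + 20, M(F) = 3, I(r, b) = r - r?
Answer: 1/164836 ≈ 6.0666e-6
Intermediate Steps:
I(r, b) = 0
o(f) = 20 + 3*f (o(f) = 3*f + 20 = 20 + 3*f)
N(K) = 4*K**2 (N(K) = (-3*K + K)**2 = (-2*K)**2 = 4*K**2)
1/N((-221 + 83) - o(15)) = 1/(4*((-221 + 83) - (20 + 3*15))**2) = 1/(4*(-138 - (20 + 45))**2) = 1/(4*(-138 - 1*65)**2) = 1/(4*(-138 - 65)**2) = 1/(4*(-203)**2) = 1/(4*41209) = 1/164836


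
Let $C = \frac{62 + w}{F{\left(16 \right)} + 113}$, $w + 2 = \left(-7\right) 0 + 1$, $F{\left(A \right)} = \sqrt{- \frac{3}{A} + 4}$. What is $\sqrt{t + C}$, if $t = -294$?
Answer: $\frac{\sqrt{-132644 - 294 \sqrt{61}}}{\sqrt{452 + \sqrt{61}}} \approx 17.131 i$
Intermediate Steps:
$F{\left(A \right)} = \sqrt{4 - \frac{3}{A}}$
$w = -1$ ($w = -2 + \left(\left(-7\right) 0 + 1\right) = -2 + \left(0 + 1\right) = -2 + 1 = -1$)
$C = \frac{61}{113 + \frac{\sqrt{61}}{4}}$ ($C = \frac{62 - 1}{\sqrt{4 - \frac{3}{16}} + 113} = \frac{61}{\sqrt{4 - \frac{3}{16}} + 113} = \frac{61}{\sqrt{\frac{61}{16}} + 113} = \frac{61}{\frac{\sqrt{61}}{4} + 113} = \frac{61}{113 + \frac{\sqrt{61}}{4}} \approx 0.53065$)
$\sqrt{t + C} = \sqrt{-294 + \left(\frac{110288}{204243} - \frac{244 \sqrt{61}}{204243}\right)} = \sqrt{- \frac{59937154}{204243} - \frac{244 \sqrt{61}}{204243}}$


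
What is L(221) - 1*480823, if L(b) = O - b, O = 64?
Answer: -480980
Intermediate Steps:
L(b) = 64 - b
L(221) - 1*480823 = (64 - 1*221) - 1*480823 = (64 - 221) - 480823 = -157 - 480823 = -480980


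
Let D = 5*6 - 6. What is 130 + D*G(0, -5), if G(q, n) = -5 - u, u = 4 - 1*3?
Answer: -14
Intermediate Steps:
u = 1 (u = 4 - 3 = 1)
G(q, n) = -6 (G(q, n) = -5 - 1*1 = -5 - 1 = -6)
D = 24 (D = 30 - 6 = 24)
130 + D*G(0, -5) = 130 + 24*(-6) = 130 - 144 = -14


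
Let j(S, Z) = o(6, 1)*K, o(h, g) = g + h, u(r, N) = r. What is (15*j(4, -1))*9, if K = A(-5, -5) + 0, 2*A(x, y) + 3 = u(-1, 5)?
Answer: -1890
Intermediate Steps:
A(x, y) = -2 (A(x, y) = -3/2 + (½)*(-1) = -3/2 - ½ = -2)
K = -2 (K = -2 + 0 = -2)
j(S, Z) = -14 (j(S, Z) = (1 + 6)*(-2) = 7*(-2) = -14)
(15*j(4, -1))*9 = (15*(-14))*9 = -210*9 = -1890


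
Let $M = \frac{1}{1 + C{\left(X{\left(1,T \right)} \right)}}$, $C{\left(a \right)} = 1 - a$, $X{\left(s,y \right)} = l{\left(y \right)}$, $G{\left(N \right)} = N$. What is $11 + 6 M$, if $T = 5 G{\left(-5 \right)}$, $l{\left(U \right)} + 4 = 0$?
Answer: $12$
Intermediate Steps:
$l{\left(U \right)} = -4$ ($l{\left(U \right)} = -4 + 0 = -4$)
$T = -25$ ($T = 5 \left(-5\right) = -25$)
$X{\left(s,y \right)} = -4$
$M = \frac{1}{6}$ ($M = \frac{1}{1 + \left(1 - -4\right)} = \frac{1}{1 + \left(1 + 4\right)} = \frac{1}{1 + 5} = \frac{1}{6} \approx 0.16667$)
$11 + 6 M = 11 + 6 \cdot \frac{1}{6} = 11 + 1 = 12$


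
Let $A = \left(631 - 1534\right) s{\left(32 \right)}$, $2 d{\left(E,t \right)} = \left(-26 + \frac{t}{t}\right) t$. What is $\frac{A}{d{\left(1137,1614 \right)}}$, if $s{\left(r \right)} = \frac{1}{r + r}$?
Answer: $\frac{301}{430400} \approx 0.00069935$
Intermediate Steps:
$d{\left(E,t \right)} = - \frac{25 t}{2}$ ($d{\left(E,t \right)} = \frac{\left(-26 + \frac{t}{t}\right) t}{2} = \frac{\left(-26 + 1\right) t}{2} = \frac{\left(-25\right) t}{2} = - \frac{25 t}{2}$)
$s{\left(r \right)} = \frac{1}{2 r}$
$A = - \frac{903}{64}$ ($A = \left(631 - 1534\right) \frac{1}{2 \cdot 32} = - 903 \cdot \frac{1}{2} \cdot \frac{1}{32} = \left(-903\right) \frac{1}{64} = - \frac{903}{64} \approx -14.109$)
$\frac{A}{d{\left(1137,1614 \right)}} = - \frac{903}{64 \left(\left(- \frac{25}{2}\right) 1614\right)} = - \frac{903}{64 \left(-20175\right)} = \left(- \frac{903}{64}\right) \left(- \frac{1}{20175}\right) = \frac{301}{430400}$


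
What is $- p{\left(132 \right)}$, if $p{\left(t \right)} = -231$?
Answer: $231$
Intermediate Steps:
$- p{\left(132 \right)} = \left(-1\right) \left(-231\right) = 231$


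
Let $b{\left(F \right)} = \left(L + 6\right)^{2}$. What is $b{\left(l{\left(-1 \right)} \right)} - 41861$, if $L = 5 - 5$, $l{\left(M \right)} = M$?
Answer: $-41825$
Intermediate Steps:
$L = 0$
$b{\left(F \right)} = 36$ ($b{\left(F \right)} = \left(0 + 6\right)^{2} = 6^{2} = 36$)
$b{\left(l{\left(-1 \right)} \right)} - 41861 = 36 - 41861 = -41825$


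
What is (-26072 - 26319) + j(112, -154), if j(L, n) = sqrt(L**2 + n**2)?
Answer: -52391 + 14*sqrt(185) ≈ -52201.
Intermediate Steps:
(-26072 - 26319) + j(112, -154) = (-26072 - 26319) + sqrt(112**2 + (-154)**2) = -52391 + sqrt(12544 + 23716) = -52391 + sqrt(36260) = -52391 + 14*sqrt(185)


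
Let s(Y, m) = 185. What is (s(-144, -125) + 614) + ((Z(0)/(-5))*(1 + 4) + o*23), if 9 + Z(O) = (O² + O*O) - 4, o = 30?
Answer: 1502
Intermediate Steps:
Z(O) = -13 + 2*O² (Z(O) = -9 + ((O² + O*O) - 4) = -9 + ((O² + O²) - 4) = -9 + (2*O² - 4) = -9 + (-4 + 2*O²) = -13 + 2*O²)
(s(-144, -125) + 614) + ((Z(0)/(-5))*(1 + 4) + o*23) = (185 + 614) + (((-13 + 2*0²)/(-5))*(1 + 4) + 30*23) = 799 + (((-13 + 2*0)*(-⅕))*5 + 690) = 799 + (((-13 + 0)*(-⅕))*5 + 690) = 799 + (-13*(-⅕)*5 + 690) = 799 + ((13/5)*5 + 690) = 799 + (13 + 690) = 799 + 703 = 1502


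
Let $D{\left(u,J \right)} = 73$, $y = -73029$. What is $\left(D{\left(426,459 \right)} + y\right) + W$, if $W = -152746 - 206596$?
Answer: $-432298$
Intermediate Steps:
$W = -359342$
$\left(D{\left(426,459 \right)} + y\right) + W = \left(73 - 73029\right) - 359342 = -72956 - 359342 = -432298$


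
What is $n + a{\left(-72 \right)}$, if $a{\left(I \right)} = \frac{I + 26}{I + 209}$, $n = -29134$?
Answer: $- \frac{3991404}{137} \approx -29134.0$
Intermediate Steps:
$a{\left(I \right)} = \frac{26 + I}{209 + I}$
$n + a{\left(-72 \right)} = -29134 + \frac{26 - 72}{209 - 72} = -29134 + \frac{1}{137} \left(-46\right) = -29134 - \frac{46}{137} = - \frac{3991404}{137}$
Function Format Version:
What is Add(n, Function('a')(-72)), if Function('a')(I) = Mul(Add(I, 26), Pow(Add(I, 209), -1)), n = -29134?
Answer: Rational(-3991404, 137) ≈ -29134.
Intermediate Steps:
Function('a')(I) = Mul(Pow(Add(209, I), -1), Add(26, I)) (Function('a')(I) = Mul(Add(26, I), Pow(Add(209, I), -1)) = Mul(Pow(Add(209, I), -1), Add(26, I)))
Add(n, Function('a')(-72)) = Add(-29134, Mul(Pow(Add(209, -72), -1), Add(26, -72))) = Add(-29134, Mul(Pow(137, -1), -46)) = Add(-29134, Mul(Rational(1, 137), -46)) = Add(-29134, Rational(-46, 137)) = Rational(-3991404, 137)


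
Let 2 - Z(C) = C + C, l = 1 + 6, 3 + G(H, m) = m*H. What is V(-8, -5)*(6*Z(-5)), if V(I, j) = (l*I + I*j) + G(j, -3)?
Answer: -288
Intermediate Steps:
G(H, m) = -3 + H*m (G(H, m) = -3 + m*H = -3 + H*m)
l = 7
Z(C) = 2 - 2*C (Z(C) = 2 - (C + C) = 2 - 2*C)
V(I, j) = -3 - 3*j + 7*I + I*j (V(I, j) = (7*I + I*j) + (-3 + j*(-3)) = (7*I + I*j) + (-3 - 3*j) = -3 - 3*j + 7*I + I*j)
V(-8, -5)*(6*Z(-5)) = (-3 - 3*(-5) + 7*(-8) - 8*(-5))*(6*(2 - 2*(-5))) = (-3 + 15 - 56 + 40)*(6*(2 + 10)) = -24*12 = -4*72 = -288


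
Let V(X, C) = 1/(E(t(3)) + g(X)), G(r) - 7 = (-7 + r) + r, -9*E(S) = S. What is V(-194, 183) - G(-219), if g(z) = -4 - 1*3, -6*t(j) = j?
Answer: 54732/125 ≈ 437.86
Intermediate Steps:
t(j) = -j/6
g(z) = -7 (g(z) = -4 - 3 = -7)
E(S) = -S/9
G(r) = 2*r (G(r) = 7 + ((-7 + r) + r) = 7 + (-7 + 2*r) = 2*r)
V(X, C) = -18/125 (V(X, C) = 1/(-(-1)*3/54 - 7) = 1/(-⅑*(-½) - 7) = 1/(1/18 - 7) = 1/(-125/18) = -18/125)
V(-194, 183) - G(-219) = -18/125 - 2*(-219) = -18/125 - 1*(-438) = -18/125 + 438 = 54732/125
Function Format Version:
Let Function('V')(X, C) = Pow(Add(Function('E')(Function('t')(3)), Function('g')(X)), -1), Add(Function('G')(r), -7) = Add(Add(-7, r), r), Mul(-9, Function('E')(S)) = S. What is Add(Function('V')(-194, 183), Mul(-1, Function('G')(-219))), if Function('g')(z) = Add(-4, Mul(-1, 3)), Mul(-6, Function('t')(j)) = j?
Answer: Rational(54732, 125) ≈ 437.86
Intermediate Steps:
Function('t')(j) = Mul(Rational(-1, 6), j)
Function('g')(z) = -7 (Function('g')(z) = Add(-4, -3) = -7)
Function('E')(S) = Mul(Rational(-1, 9), S)
Function('G')(r) = Mul(2, r) (Function('G')(r) = Add(7, Add(Add(-7, r), r)) = Add(7, Add(-7, Mul(2, r))) = Mul(2, r))
Function('V')(X, C) = Rational(-18, 125) (Function('V')(X, C) = Pow(Add(Mul(Rational(-1, 9), Mul(Rational(-1, 6), 3)), -7), -1) = Pow(Add(Mul(Rational(-1, 9), Rational(-1, 2)), -7), -1) = Pow(Add(Rational(1, 18), -7), -1) = Pow(Rational(-125, 18), -1) = Rational(-18, 125))
Add(Function('V')(-194, 183), Mul(-1, Function('G')(-219))) = Add(Rational(-18, 125), Mul(-1, Mul(2, -219))) = Add(Rational(-18, 125), Mul(-1, -438)) = Add(Rational(-18, 125), 438) = Rational(54732, 125)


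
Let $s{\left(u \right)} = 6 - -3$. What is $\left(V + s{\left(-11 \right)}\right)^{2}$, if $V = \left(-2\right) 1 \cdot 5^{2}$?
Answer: $1681$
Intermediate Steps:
$s{\left(u \right)} = 9$ ($s{\left(u \right)} = 6 + 3 = 9$)
$V = -50$ ($V = \left(-2\right) 25 = -50$)
$\left(V + s{\left(-11 \right)}\right)^{2} = \left(-50 + 9\right)^{2} = \left(-41\right)^{2} = 1681$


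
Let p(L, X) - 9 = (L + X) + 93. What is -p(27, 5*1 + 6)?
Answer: -140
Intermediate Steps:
p(L, X) = 102 + L + X (p(L, X) = 9 + ((L + X) + 93) = 9 + (93 + L + X) = 102 + L + X)
-p(27, 5*1 + 6) = -(102 + 27 + (5*1 + 6)) = -(102 + 27 + (5 + 6)) = -(102 + 27 + 11) = -1*140 = -140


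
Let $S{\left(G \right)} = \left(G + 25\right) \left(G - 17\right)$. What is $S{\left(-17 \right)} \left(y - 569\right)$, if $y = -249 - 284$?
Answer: $299744$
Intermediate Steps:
$y = -533$
$S{\left(G \right)} = \left(-17 + G\right) \left(25 + G\right)$ ($S{\left(G \right)} = \left(25 + G\right) \left(-17 + G\right) = \left(-17 + G\right) \left(25 + G\right)$)
$S{\left(-17 \right)} \left(y - 569\right) = \left(-425 + \left(-17\right)^{2} + 8 \left(-17\right)\right) \left(-533 - 569\right) = \left(-425 + 289 - 136\right) \left(-1102\right) = \left(-272\right) \left(-1102\right) = 299744$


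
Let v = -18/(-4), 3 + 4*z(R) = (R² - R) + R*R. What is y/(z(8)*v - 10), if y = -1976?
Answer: -15808/973 ≈ -16.247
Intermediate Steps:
z(R) = -¾ + R²/2 - R/4 (z(R) = -¾ + ((R² - R) + R*R)/4 = -¾ + ((R² - R) + R²)/4 = -¾ + (-R + 2*R²)/4 = -¾ + (R²/2 - R/4) = -¾ + R²/2 - R/4)
v = 9/2 (v = -18*(-¼) = 9/2 ≈ 4.5000)
y/(z(8)*v - 10) = -1976/((-¾ + (½)*8² - ¼*8)*(9/2) - 10) = -1976/((-¾ + (½)*64 - 2)*(9/2) - 10) = -1976/((-¾ + 32 - 2)*(9/2) - 10) = -1976/((117/4)*(9/2) - 10) = -1976/(1053/8 - 10) = -1976/973/8 = -1976*8/973 = -15808/973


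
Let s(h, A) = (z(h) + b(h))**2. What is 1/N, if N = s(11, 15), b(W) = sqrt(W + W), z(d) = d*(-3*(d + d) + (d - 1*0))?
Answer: (605 - sqrt(22))**(-2) ≈ 2.7749e-6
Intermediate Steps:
z(d) = -5*d**2 (z(d) = d*(-6*d + (d + 0)) = d*(-6*d + d) = d*(-5*d) = -5*d**2)
b(W) = sqrt(2)*sqrt(W) (b(W) = sqrt(2*W) = sqrt(2)*sqrt(W))
s(h, A) = (-5*h**2 + sqrt(2)*sqrt(h))**2
N = (-605 + sqrt(22))**2 (N = (-5*11**2 + sqrt(2)*sqrt(11))**2 = (-5*121 + sqrt(22))**2 = (-605 + sqrt(22))**2 ≈ 3.6037e+5)
1/N = 1/((605 - sqrt(22))**2) = (605 - sqrt(22))**(-2)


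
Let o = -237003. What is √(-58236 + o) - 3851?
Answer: -3851 + I*√295239 ≈ -3851.0 + 543.36*I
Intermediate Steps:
√(-58236 + o) - 3851 = √(-58236 - 237003) - 3851 = √(-295239) - 3851 = I*√295239 - 3851 = -3851 + I*√295239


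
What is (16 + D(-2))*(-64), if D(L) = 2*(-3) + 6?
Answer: -1024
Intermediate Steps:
D(L) = 0 (D(L) = -6 + 6 = 0)
(16 + D(-2))*(-64) = (16 + 0)*(-64) = 16*(-64) = -1024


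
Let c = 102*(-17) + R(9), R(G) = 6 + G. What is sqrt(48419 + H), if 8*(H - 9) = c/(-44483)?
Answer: sqrt(1533220783839626)/177932 ≈ 220.06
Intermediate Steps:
c = -1719 (c = 102*(-17) + (6 + 9) = -1734 + 15 = -1719)
H = 3204495/355864 (H = 9 + (-1719/(-44483))/8 = 9 + (-1719*(-1/44483))/8 = 9 + (1/8)*(1719/44483) = 9 + 1719/355864 = 3204495/355864 ≈ 9.0048)
sqrt(48419 + H) = sqrt(48419 + 3204495/355864) = sqrt(17233783511/355864) = sqrt(1533220783839626)/177932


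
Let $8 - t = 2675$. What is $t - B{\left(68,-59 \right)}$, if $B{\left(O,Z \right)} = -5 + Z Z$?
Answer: $-6143$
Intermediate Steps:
$B{\left(O,Z \right)} = -5 + Z^{2}$
$t = -2667$ ($t = 8 - 2675 = -2667$)
$t - B{\left(68,-59 \right)} = -2667 - \left(-5 + \left(-59\right)^{2}\right) = -2667 - \left(-5 + 3481\right) = -2667 - 3476 = -6143$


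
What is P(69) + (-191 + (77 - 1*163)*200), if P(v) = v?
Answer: -17322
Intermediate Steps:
P(69) + (-191 + (77 - 1*163)*200) = 69 + (-191 + (77 - 1*163)*200) = 69 + (-191 + (77 - 163)*200) = 69 + (-191 - 86*200) = 69 + (-191 - 17200) = 69 - 17391 = -17322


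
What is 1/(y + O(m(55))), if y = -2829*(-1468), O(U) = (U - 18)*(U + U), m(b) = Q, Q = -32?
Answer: 1/4156172 ≈ 2.4061e-7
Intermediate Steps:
m(b) = -32
O(U) = 2*U*(-18 + U) (O(U) = (-18 + U)*(2*U) = 2*U*(-18 + U))
y = 4152972
1/(y + O(m(55))) = 1/(4152972 + 2*(-32)*(-18 - 32)) = 1/(4152972 + 2*(-32)*(-50)) = 1/(4152972 + 3200) = 1/4156172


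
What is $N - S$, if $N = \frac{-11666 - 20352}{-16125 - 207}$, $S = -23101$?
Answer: $\frac{188658775}{8166} \approx 23103.0$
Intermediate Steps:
$N = \frac{16009}{8166}$ ($N = - \frac{32018}{-16332} = \left(-32018\right) \left(- \frac{1}{16332}\right) = \frac{16009}{8166} \approx 1.9604$)
$N - S = \frac{16009}{8166} - -23101 = \frac{16009}{8166} + 23101 = \frac{188658775}{8166}$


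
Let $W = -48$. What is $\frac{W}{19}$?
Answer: $- \frac{48}{19} \approx -2.5263$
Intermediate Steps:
$\frac{W}{19} = - \frac{48}{19}$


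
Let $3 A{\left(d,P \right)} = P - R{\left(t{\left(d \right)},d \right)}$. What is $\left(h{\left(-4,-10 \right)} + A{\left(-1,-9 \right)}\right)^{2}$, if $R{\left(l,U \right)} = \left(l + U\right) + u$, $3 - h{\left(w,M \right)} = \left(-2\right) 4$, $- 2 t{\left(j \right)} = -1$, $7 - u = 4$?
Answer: $\frac{1849}{36} \approx 51.361$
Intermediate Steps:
$u = 3$ ($u = 7 - 4 = 3$)
$t{\left(j \right)} = \frac{1}{2}$ ($t{\left(j \right)} = \left(- \frac{1}{2}\right) \left(-1\right) = \frac{1}{2}$)
$h{\left(w,M \right)} = 11$ ($h{\left(w,M \right)} = 3 - \left(-2\right) 4 = 3 - -8 = 3 + 8 = 11$)
$R{\left(l,U \right)} = 3 + U + l$ ($R{\left(l,U \right)} = \left(l + U\right) + 3 = \left(U + l\right) + 3 = 3 + U + l$)
$A{\left(d,P \right)} = - \frac{7}{6} - \frac{d}{3} + \frac{P}{3}$ ($A{\left(d,P \right)} = \frac{P - \left(3 + d + \frac{1}{2}\right)}{3} = \frac{P - \left(\frac{7}{2} + d\right)}{3} = \frac{- \frac{7}{2} + P - d}{3} = - \frac{7}{6} - \frac{d}{3} + \frac{P}{3}$)
$\left(h{\left(-4,-10 \right)} + A{\left(-1,-9 \right)}\right)^{2} = \left(11 - \frac{23}{6}\right)^{2} = \left(\frac{43}{6}\right)^{2} = \frac{1849}{36}$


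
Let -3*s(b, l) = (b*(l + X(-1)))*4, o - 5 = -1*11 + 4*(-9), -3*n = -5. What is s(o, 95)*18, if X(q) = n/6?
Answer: 96040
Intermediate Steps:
n = 5/3 (n = -⅓*(-5) = 5/3 ≈ 1.6667)
X(q) = 5/18 (X(q) = (5/3)/6 = (5/3)*(⅙) = 5/18)
o = -42 (o = 5 + (-1*11 + 4*(-9)) = 5 + (-11 - 36) = 5 - 47 = -42)
s(b, l) = -4*b*(5/18 + l)/3 (s(b, l) = -b*(l + 5/18)*4/3 = -b*(5/18 + l)*4/3 = -4*b*(5/18 + l)/3)
s(o, 95)*18 = -2/27*(-42)*(5 + 18*95)*18 = -2/27*(-42)*(5 + 1710)*18 = -2/27*(-42)*1715*18 = (48020/9)*18 = 96040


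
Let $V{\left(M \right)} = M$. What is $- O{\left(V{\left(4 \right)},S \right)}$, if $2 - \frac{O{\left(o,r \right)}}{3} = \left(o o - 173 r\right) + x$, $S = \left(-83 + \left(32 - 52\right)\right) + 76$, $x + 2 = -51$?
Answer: $13896$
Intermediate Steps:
$x = -53$ ($x = -2 - 51 = -53$)
$S = -27$ ($S = \left(-83 - 20\right) + 76 = -103 + 76 = -27$)
$O{\left(o,r \right)} = 165 - 3 o^{2} + 519 r$ ($O{\left(o,r \right)} = 6 - 3 \left(\left(o o - 173 r\right) - 53\right) = 6 - 3 \left(\left(o^{2} - 173 r\right) - 53\right) = 6 - 3 \left(-53 + o^{2} - 173 r\right) = 6 + \left(159 - 3 o^{2} + 519 r\right) = 165 - 3 o^{2} + 519 r$)
$- O{\left(V{\left(4 \right)},S \right)} = - (165 - 3 \cdot 4^{2} + 519 \left(-27\right)) = - (165 - 48 - 14013) = \left(-1\right) \left(-13896\right) = 13896$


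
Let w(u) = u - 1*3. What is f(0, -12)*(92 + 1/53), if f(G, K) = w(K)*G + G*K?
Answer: 0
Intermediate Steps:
w(u) = -3 + u (w(u) = u - 3 = -3 + u)
f(G, K) = G*K + G*(-3 + K) (f(G, K) = (-3 + K)*G + G*K = G*(-3 + K) + G*K = G*K + G*(-3 + K))
f(0, -12)*(92 + 1/53) = (0*(-3 + 2*(-12)))*(92 + 1/53) = (0*(-3 - 24))*(92 + 1/53) = (0*(-27))*(4877/53) = 0*(4877/53) = 0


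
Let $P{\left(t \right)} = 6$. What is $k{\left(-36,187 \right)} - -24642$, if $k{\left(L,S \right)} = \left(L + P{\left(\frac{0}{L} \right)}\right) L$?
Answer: $25722$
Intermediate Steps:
$k{\left(L,S \right)} = L \left(6 + L\right)$ ($k{\left(L,S \right)} = \left(L + 6\right) L = \left(6 + L\right) L = L \left(6 + L\right)$)
$k{\left(-36,187 \right)} - -24642 = - 36 \left(6 - 36\right) - -24642 = \left(-36\right) \left(-30\right) + 24642 = 1080 + 24642 = 25722$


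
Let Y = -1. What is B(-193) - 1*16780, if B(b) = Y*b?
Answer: -16587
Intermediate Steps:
B(b) = -b
B(-193) - 1*16780 = -1*(-193) - 1*16780 = 193 - 16780 = -16587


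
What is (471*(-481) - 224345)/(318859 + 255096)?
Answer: -450896/573955 ≈ -0.78559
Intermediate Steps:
(471*(-481) - 224345)/(318859 + 255096) = (-226551 - 224345)/573955 = -450896*1/573955 = -450896/573955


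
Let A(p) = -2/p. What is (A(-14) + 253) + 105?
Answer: 2507/7 ≈ 358.14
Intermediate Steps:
(A(-14) + 253) + 105 = (-2/(-14) + 253) + 105 = (-2*(-1/14) + 253) + 105 = (1/7 + 253) + 105 = 1772/7 + 105 = 2507/7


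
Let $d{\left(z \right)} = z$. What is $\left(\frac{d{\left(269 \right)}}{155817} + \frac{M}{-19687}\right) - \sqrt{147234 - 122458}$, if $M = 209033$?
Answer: $- \frac{32565599158}{3067569279} - 2 \sqrt{6194} \approx -168.02$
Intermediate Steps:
$\left(\frac{d{\left(269 \right)}}{155817} + \frac{M}{-19687}\right) - \sqrt{147234 - 122458} = \left(\frac{269}{155817} + \frac{209033}{-19687}\right) - \sqrt{147234 - 122458} = \left(269 \cdot \frac{1}{155817} + 209033 \left(- \frac{1}{19687}\right)\right) - \sqrt{24776} = \left(\frac{269}{155817} - \frac{209033}{19687}\right) - 2 \sqrt{6194} = - \frac{32565599158}{3067569279} - 2 \sqrt{6194}$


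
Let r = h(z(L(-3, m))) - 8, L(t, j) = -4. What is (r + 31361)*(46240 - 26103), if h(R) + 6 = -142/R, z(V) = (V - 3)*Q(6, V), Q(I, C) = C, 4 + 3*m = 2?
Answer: 8835853819/14 ≈ 6.3113e+8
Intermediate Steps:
m = -2/3 (m = -4/3 + (1/3)*2 = -4/3 + 2/3 = -2/3 ≈ -0.66667)
z(V) = V*(-3 + V) (z(V) = (V - 3)*V = (-3 + V)*V = V*(-3 + V))
h(R) = -6 - 142/R
r = -267/14 (r = (-6 - 142*(-1/(4*(-3 - 4)))) - 8 = (-6 - 142/((-4*(-7)))) - 8 = (-6 - 142/28) - 8 = (-6 - 142*1/28) - 8 = (-6 - 71/14) - 8 = -155/14 - 8 = -267/14 ≈ -19.071)
(r + 31361)*(46240 - 26103) = (-267/14 + 31361)*(46240 - 26103) = (438787/14)*20137 = 8835853819/14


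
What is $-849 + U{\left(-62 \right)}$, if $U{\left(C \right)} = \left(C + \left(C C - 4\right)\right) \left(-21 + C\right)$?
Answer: $-314423$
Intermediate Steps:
$U{\left(C \right)} = \left(-21 + C\right) \left(-4 + C + C^{2}\right)$ ($U{\left(C \right)} = \left(C + \left(C^{2} - 4\right)\right) \left(-21 + C\right) = \left(C + \left(-4 + C^{2}\right)\right) \left(-21 + C\right) = \left(-4 + C + C^{2}\right) \left(-21 + C\right) = \left(-21 + C\right) \left(-4 + C + C^{2}\right)$)
$-849 + U{\left(-62 \right)} = -849 + \left(84 + \left(-62\right)^{3} - -1550 - 20 \left(-62\right)^{2}\right) = -849 + \left(84 - 238328 + 1550 - 76880\right) = -849 - 313574 = -314423$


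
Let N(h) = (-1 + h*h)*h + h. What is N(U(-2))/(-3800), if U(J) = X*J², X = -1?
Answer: 8/475 ≈ 0.016842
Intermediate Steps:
U(J) = -J²
N(h) = h + h*(-1 + h²) (N(h) = (-1 + h²)*h + h = h*(-1 + h²) + h = h + h*(-1 + h²))
N(U(-2))/(-3800) = (-1*(-2)²)³/(-3800) = (-1*4)³*(-1/3800) = (-4)³*(-1/3800) = -64*(-1/3800) = 8/475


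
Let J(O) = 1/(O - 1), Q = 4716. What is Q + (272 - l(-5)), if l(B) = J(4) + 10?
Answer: 14933/3 ≈ 4977.7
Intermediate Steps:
J(O) = 1/(-1 + O)
l(B) = 31/3 (l(B) = 1/(-1 + 4) + 10 = 1/3 + 10 = 31/3)
Q + (272 - l(-5)) = 4716 + (272 - 1*31/3) = 4716 + (272 - 31/3) = 4716 + 785/3 = 14933/3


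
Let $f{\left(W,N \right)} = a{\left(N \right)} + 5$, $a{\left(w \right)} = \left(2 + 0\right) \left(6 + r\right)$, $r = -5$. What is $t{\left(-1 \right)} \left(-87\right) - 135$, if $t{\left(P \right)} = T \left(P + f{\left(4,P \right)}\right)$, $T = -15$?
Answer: $7695$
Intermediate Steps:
$a{\left(w \right)} = 2$ ($a{\left(w \right)} = \left(2 + 0\right) \left(6 - 5\right) = 2 \cdot 1 = 2$)
$f{\left(W,N \right)} = 7$ ($f{\left(W,N \right)} = 2 + 5 = 7$)
$t{\left(P \right)} = -105 - 15 P$ ($t{\left(P \right)} = - 15 \left(P + 7\right) = - 15 \left(7 + P\right) = -105 - 15 P$)
$t{\left(-1 \right)} \left(-87\right) - 135 = \left(-105 - -15\right) \left(-87\right) - 135 = \left(-105 + 15\right) \left(-87\right) - 135 = \left(-90\right) \left(-87\right) - 135 = 7830 - 135 = 7695$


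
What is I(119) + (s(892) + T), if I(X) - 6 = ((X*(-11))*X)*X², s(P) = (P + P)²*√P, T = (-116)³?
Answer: -2207434021 + 6365312*√223 ≈ -2.1124e+9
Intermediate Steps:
T = -1560896
s(P) = 4*P^(5/2) (s(P) = (2*P)²*√P = (4*P²)*√P = 4*P^(5/2))
I(X) = 6 - 11*X⁴ (I(X) = 6 + ((X*(-11))*X)*X² = 6 + ((-11*X)*X)*X² = 6 + (-11*X²)*X² = 6 - 11*X⁴)
I(119) + (s(892) + T) = (6 - 11*119⁴) + (4*892^(5/2) - 1560896) = (6 - 11*200533921) + (4*(1591328*√223) - 1560896) = (6 - 2205873131) + (6365312*√223 - 1560896) = -2205873125 + (-1560896 + 6365312*√223) = -2207434021 + 6365312*√223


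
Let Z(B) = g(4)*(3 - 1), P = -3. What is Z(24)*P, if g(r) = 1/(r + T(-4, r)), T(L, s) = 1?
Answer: -6/5 ≈ -1.2000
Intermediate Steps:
g(r) = 1/(1 + r) (g(r) = 1/(r + 1) = 1/(1 + r))
Z(B) = ⅖ (Z(B) = (3 - 1)/(1 + 4) = 2/5 = (⅕)*2 = ⅖)
Z(24)*P = (⅖)*(-3) = -6/5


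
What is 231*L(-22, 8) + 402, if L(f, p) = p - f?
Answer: 7332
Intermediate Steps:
231*L(-22, 8) + 402 = 231*(8 - 1*(-22)) + 402 = 231*(8 + 22) + 402 = 231*30 + 402 = 6930 + 402 = 7332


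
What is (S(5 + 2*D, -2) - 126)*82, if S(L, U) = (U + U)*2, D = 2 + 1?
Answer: -10988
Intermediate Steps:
D = 3
S(L, U) = 4*U (S(L, U) = (2*U)*2 = 4*U)
(S(5 + 2*D, -2) - 126)*82 = (4*(-2) - 126)*82 = (-8 - 126)*82 = -134*82 = -10988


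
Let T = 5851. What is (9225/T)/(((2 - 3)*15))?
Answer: -615/5851 ≈ -0.10511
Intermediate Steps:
(9225/T)/(((2 - 3)*15)) = (9225/5851)/(((2 - 3)*15)) = (9225*(1/5851))/((-1*15)) = (9225/5851)/(-15) = (9225/5851)*(-1/15) = -615/5851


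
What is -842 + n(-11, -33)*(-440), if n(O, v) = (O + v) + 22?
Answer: 8838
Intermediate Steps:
n(O, v) = 22 + O + v
-842 + n(-11, -33)*(-440) = -842 + (22 - 11 - 33)*(-440) = -842 - 22*(-440) = -842 + 9680 = 8838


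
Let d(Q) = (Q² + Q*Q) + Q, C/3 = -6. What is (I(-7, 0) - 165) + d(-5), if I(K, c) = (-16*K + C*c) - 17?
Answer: -25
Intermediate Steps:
C = -18 (C = 3*(-6) = -18)
d(Q) = Q + 2*Q² (d(Q) = (Q² + Q²) + Q = 2*Q² + Q = Q + 2*Q²)
I(K, c) = -17 - 18*c - 16*K (I(K, c) = (-16*K - 18*c) - 17 = (-18*c - 16*K) - 17 = -17 - 18*c - 16*K)
(I(-7, 0) - 165) + d(-5) = ((-17 - 18*0 - 16*(-7)) - 165) - 5*(1 + 2*(-5)) = ((-17 + 0 + 112) - 165) - 5*(1 - 10) = (95 - 165) - 5*(-9) = -70 + 45 = -25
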